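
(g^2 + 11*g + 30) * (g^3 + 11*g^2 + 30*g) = g^5 + 22*g^4 + 181*g^3 + 660*g^2 + 900*g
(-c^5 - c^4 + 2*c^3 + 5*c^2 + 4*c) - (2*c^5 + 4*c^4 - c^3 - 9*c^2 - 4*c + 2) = -3*c^5 - 5*c^4 + 3*c^3 + 14*c^2 + 8*c - 2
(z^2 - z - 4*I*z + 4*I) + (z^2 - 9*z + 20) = 2*z^2 - 10*z - 4*I*z + 20 + 4*I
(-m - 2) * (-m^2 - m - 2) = m^3 + 3*m^2 + 4*m + 4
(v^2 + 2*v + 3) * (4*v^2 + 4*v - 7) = 4*v^4 + 12*v^3 + 13*v^2 - 2*v - 21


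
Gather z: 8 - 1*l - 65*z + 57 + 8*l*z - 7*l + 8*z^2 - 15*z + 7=-8*l + 8*z^2 + z*(8*l - 80) + 72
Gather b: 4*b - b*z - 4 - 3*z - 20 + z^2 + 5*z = b*(4 - z) + z^2 + 2*z - 24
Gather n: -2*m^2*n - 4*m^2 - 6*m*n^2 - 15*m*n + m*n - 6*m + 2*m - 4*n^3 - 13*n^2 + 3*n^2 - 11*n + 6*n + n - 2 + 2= -4*m^2 - 4*m - 4*n^3 + n^2*(-6*m - 10) + n*(-2*m^2 - 14*m - 4)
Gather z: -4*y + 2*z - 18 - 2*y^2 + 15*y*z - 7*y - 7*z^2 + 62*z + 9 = -2*y^2 - 11*y - 7*z^2 + z*(15*y + 64) - 9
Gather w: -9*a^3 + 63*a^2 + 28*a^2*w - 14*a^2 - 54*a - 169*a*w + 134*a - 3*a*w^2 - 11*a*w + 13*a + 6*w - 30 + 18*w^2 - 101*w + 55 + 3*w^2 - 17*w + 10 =-9*a^3 + 49*a^2 + 93*a + w^2*(21 - 3*a) + w*(28*a^2 - 180*a - 112) + 35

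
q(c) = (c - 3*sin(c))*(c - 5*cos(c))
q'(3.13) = 35.79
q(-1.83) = -0.59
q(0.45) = 3.46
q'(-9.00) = -8.36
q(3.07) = 23.01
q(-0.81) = -5.80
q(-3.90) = 1.61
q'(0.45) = 4.18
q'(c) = (1 - 3*cos(c))*(c - 5*cos(c)) + (c - 3*sin(c))*(5*sin(c) + 1) = (c - 3*sin(c))*(5*sin(c) + 1) - (c - 5*cos(c))*(3*cos(c) - 1)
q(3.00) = 20.48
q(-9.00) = 34.50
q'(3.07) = 36.04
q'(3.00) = 35.96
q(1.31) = -0.03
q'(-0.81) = 0.98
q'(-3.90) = -27.33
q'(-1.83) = -5.07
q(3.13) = 25.16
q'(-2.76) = 8.53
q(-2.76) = -3.09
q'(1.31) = -9.26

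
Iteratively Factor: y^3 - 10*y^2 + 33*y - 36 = (y - 3)*(y^2 - 7*y + 12) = (y - 3)^2*(y - 4)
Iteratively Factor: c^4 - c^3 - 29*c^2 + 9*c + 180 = (c - 5)*(c^3 + 4*c^2 - 9*c - 36) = (c - 5)*(c - 3)*(c^2 + 7*c + 12) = (c - 5)*(c - 3)*(c + 4)*(c + 3)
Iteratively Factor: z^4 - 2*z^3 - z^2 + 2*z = (z)*(z^3 - 2*z^2 - z + 2) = z*(z - 1)*(z^2 - z - 2) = z*(z - 2)*(z - 1)*(z + 1)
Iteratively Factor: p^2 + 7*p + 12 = (p + 4)*(p + 3)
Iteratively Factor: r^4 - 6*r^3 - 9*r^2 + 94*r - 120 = (r + 4)*(r^3 - 10*r^2 + 31*r - 30) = (r - 5)*(r + 4)*(r^2 - 5*r + 6) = (r - 5)*(r - 3)*(r + 4)*(r - 2)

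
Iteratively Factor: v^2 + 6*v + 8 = (v + 4)*(v + 2)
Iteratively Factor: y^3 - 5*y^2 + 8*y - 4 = (y - 2)*(y^2 - 3*y + 2) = (y - 2)^2*(y - 1)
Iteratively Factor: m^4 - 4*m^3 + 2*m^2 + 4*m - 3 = (m - 1)*(m^3 - 3*m^2 - m + 3) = (m - 3)*(m - 1)*(m^2 - 1) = (m - 3)*(m - 1)*(m + 1)*(m - 1)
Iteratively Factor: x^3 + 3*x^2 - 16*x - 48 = (x + 4)*(x^2 - x - 12) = (x + 3)*(x + 4)*(x - 4)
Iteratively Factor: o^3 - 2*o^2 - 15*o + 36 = (o - 3)*(o^2 + o - 12) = (o - 3)*(o + 4)*(o - 3)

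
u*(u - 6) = u^2 - 6*u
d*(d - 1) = d^2 - d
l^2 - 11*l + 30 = (l - 6)*(l - 5)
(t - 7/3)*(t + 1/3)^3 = t^4 - 4*t^3/3 - 2*t^2 - 20*t/27 - 7/81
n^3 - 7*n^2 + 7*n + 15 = (n - 5)*(n - 3)*(n + 1)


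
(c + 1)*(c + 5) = c^2 + 6*c + 5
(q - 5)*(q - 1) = q^2 - 6*q + 5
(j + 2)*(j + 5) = j^2 + 7*j + 10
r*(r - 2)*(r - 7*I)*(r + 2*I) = r^4 - 2*r^3 - 5*I*r^3 + 14*r^2 + 10*I*r^2 - 28*r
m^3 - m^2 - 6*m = m*(m - 3)*(m + 2)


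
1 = 1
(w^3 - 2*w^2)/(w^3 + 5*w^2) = (w - 2)/(w + 5)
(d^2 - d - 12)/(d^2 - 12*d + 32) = (d + 3)/(d - 8)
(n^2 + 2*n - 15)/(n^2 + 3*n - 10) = (n - 3)/(n - 2)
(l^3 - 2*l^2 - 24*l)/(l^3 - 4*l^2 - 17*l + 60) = l*(l - 6)/(l^2 - 8*l + 15)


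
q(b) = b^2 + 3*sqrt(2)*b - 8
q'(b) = 2*b + 3*sqrt(2)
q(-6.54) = 7.02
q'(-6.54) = -8.84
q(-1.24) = -11.72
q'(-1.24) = 1.76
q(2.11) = 5.40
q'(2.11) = 8.46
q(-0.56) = -10.06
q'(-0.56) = 3.12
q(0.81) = -3.91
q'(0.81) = 5.86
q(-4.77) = -5.48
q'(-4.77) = -5.30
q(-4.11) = -8.55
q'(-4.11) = -3.98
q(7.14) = 73.27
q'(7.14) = 18.52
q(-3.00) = -11.73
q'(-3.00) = -1.76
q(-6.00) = 2.54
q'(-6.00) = -7.76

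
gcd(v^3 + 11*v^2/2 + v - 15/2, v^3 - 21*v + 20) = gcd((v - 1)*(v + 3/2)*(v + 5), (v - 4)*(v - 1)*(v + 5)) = v^2 + 4*v - 5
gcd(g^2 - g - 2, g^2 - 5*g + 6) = g - 2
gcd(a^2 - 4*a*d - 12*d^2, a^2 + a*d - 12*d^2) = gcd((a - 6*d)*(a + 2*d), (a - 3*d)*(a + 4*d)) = 1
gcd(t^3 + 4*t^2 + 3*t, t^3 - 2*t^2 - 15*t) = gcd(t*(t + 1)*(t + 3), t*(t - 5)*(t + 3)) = t^2 + 3*t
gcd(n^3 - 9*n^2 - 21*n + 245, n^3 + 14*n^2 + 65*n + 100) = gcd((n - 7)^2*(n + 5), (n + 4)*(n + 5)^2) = n + 5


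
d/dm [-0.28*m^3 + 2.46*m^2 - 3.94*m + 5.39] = -0.84*m^2 + 4.92*m - 3.94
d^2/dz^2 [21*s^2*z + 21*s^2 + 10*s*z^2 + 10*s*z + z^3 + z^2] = 20*s + 6*z + 2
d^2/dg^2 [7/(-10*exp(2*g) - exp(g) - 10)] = 7*(-2*(20*exp(g) + 1)^2*exp(g) + (40*exp(g) + 1)*(10*exp(2*g) + exp(g) + 10))*exp(g)/(10*exp(2*g) + exp(g) + 10)^3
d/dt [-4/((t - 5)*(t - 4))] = 4*(2*t - 9)/((t - 5)^2*(t - 4)^2)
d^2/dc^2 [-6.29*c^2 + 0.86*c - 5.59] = -12.5800000000000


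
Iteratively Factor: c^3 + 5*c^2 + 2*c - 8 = (c + 4)*(c^2 + c - 2) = (c + 2)*(c + 4)*(c - 1)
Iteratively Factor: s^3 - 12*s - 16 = (s + 2)*(s^2 - 2*s - 8) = (s + 2)^2*(s - 4)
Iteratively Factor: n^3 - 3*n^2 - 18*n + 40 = (n - 2)*(n^2 - n - 20) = (n - 2)*(n + 4)*(n - 5)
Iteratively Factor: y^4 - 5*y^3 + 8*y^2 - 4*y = (y - 2)*(y^3 - 3*y^2 + 2*y) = y*(y - 2)*(y^2 - 3*y + 2) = y*(y - 2)^2*(y - 1)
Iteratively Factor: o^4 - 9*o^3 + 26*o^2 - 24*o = (o - 4)*(o^3 - 5*o^2 + 6*o) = (o - 4)*(o - 3)*(o^2 - 2*o) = (o - 4)*(o - 3)*(o - 2)*(o)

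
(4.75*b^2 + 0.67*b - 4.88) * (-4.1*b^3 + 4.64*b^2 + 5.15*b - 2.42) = -19.475*b^5 + 19.293*b^4 + 47.5793*b^3 - 30.6877*b^2 - 26.7534*b + 11.8096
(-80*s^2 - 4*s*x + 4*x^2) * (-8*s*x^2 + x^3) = 640*s^3*x^2 - 48*s^2*x^3 - 36*s*x^4 + 4*x^5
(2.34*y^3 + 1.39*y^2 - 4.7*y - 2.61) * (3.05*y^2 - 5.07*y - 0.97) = 7.137*y^5 - 7.6243*y^4 - 23.6521*y^3 + 14.5202*y^2 + 17.7917*y + 2.5317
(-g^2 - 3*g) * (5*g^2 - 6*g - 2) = -5*g^4 - 9*g^3 + 20*g^2 + 6*g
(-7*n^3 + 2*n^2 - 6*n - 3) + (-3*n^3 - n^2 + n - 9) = -10*n^3 + n^2 - 5*n - 12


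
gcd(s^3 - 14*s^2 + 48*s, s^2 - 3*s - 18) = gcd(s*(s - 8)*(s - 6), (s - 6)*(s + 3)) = s - 6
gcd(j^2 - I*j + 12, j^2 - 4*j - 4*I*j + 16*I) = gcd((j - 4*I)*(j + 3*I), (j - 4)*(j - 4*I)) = j - 4*I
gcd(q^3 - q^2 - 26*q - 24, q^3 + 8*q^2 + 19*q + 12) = q^2 + 5*q + 4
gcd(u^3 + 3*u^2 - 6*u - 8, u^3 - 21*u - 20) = u^2 + 5*u + 4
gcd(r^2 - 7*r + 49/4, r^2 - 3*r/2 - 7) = r - 7/2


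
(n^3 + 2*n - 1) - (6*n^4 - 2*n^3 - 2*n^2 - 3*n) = -6*n^4 + 3*n^3 + 2*n^2 + 5*n - 1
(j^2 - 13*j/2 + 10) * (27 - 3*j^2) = -3*j^4 + 39*j^3/2 - 3*j^2 - 351*j/2 + 270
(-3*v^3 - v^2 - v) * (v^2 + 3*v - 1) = -3*v^5 - 10*v^4 - v^3 - 2*v^2 + v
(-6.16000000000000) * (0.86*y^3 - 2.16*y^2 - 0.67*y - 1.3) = -5.2976*y^3 + 13.3056*y^2 + 4.1272*y + 8.008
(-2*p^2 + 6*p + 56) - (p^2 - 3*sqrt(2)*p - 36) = -3*p^2 + 3*sqrt(2)*p + 6*p + 92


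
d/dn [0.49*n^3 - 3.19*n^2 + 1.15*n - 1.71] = 1.47*n^2 - 6.38*n + 1.15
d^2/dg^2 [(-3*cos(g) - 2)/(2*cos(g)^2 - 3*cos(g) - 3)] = (-108*sin(g)^4*cos(g) - 50*sin(g)^4 + 91*sin(g)^2 - 3*cos(g) - 36*cos(3*g) + 6*cos(5*g) - 35)/(2*sin(g)^2 + 3*cos(g) + 1)^3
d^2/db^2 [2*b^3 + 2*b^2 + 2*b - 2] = 12*b + 4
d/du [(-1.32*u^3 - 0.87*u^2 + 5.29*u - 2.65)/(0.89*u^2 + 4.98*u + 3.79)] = (-1.1748*u^4 - 13.1472*u^3 - 24.0491*u^2 - 1.8776*u + 33.2461)/(0.7921*u^4 + 8.8644*u^3 + 31.5466*u^2 + 37.7484*u + 14.3641)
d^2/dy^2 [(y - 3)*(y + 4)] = 2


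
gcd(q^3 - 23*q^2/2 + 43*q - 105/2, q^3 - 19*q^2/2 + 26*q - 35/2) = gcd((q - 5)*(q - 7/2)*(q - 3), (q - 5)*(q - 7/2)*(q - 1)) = q^2 - 17*q/2 + 35/2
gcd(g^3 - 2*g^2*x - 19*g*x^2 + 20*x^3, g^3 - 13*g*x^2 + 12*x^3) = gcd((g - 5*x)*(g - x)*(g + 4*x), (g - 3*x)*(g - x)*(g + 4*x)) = -g^2 - 3*g*x + 4*x^2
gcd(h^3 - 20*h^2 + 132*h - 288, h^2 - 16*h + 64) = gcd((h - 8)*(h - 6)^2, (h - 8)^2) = h - 8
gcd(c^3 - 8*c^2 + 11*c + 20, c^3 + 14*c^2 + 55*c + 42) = c + 1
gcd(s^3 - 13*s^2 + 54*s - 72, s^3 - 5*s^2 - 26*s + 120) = s^2 - 10*s + 24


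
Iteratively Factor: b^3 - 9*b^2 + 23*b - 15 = (b - 3)*(b^2 - 6*b + 5) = (b - 3)*(b - 1)*(b - 5)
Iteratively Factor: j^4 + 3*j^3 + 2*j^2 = (j + 1)*(j^3 + 2*j^2) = j*(j + 1)*(j^2 + 2*j) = j^2*(j + 1)*(j + 2)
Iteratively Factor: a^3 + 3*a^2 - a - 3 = (a + 1)*(a^2 + 2*a - 3) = (a + 1)*(a + 3)*(a - 1)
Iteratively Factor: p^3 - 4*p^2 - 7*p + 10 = (p - 5)*(p^2 + p - 2) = (p - 5)*(p - 1)*(p + 2)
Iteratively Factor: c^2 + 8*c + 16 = (c + 4)*(c + 4)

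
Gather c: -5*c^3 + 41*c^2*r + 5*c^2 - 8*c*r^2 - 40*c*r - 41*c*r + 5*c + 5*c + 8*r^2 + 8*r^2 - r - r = -5*c^3 + c^2*(41*r + 5) + c*(-8*r^2 - 81*r + 10) + 16*r^2 - 2*r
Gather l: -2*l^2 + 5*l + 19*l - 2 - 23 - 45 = -2*l^2 + 24*l - 70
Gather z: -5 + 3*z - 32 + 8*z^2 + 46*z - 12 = 8*z^2 + 49*z - 49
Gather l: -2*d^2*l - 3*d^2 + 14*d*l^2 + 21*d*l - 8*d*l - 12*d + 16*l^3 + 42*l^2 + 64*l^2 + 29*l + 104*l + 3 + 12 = -3*d^2 - 12*d + 16*l^3 + l^2*(14*d + 106) + l*(-2*d^2 + 13*d + 133) + 15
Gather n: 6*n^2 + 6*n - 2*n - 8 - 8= 6*n^2 + 4*n - 16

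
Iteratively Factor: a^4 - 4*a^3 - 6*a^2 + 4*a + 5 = (a + 1)*(a^3 - 5*a^2 - a + 5) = (a + 1)^2*(a^2 - 6*a + 5) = (a - 1)*(a + 1)^2*(a - 5)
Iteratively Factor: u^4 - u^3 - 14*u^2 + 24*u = (u + 4)*(u^3 - 5*u^2 + 6*u) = u*(u + 4)*(u^2 - 5*u + 6) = u*(u - 3)*(u + 4)*(u - 2)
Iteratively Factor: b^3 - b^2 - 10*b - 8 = (b - 4)*(b^2 + 3*b + 2) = (b - 4)*(b + 2)*(b + 1)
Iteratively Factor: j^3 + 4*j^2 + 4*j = (j)*(j^2 + 4*j + 4) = j*(j + 2)*(j + 2)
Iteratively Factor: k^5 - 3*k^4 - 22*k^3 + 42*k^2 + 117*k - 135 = (k + 3)*(k^4 - 6*k^3 - 4*k^2 + 54*k - 45) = (k + 3)^2*(k^3 - 9*k^2 + 23*k - 15) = (k - 1)*(k + 3)^2*(k^2 - 8*k + 15) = (k - 5)*(k - 1)*(k + 3)^2*(k - 3)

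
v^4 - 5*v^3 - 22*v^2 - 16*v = v*(v - 8)*(v + 1)*(v + 2)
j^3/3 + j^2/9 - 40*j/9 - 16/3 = (j/3 + 1)*(j - 4)*(j + 4/3)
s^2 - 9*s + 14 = (s - 7)*(s - 2)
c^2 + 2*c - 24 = (c - 4)*(c + 6)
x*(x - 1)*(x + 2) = x^3 + x^2 - 2*x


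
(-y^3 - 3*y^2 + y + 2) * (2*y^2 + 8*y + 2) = -2*y^5 - 14*y^4 - 24*y^3 + 6*y^2 + 18*y + 4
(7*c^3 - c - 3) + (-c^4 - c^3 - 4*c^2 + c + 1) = -c^4 + 6*c^3 - 4*c^2 - 2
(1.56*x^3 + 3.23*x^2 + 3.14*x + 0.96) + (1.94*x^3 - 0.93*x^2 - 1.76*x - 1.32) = 3.5*x^3 + 2.3*x^2 + 1.38*x - 0.36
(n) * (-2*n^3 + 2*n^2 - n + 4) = -2*n^4 + 2*n^3 - n^2 + 4*n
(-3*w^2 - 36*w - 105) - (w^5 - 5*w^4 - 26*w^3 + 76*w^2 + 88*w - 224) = -w^5 + 5*w^4 + 26*w^3 - 79*w^2 - 124*w + 119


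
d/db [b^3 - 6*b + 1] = 3*b^2 - 6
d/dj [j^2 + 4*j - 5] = 2*j + 4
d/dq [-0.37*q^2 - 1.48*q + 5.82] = -0.74*q - 1.48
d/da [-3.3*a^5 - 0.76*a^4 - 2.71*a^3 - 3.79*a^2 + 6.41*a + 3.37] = -16.5*a^4 - 3.04*a^3 - 8.13*a^2 - 7.58*a + 6.41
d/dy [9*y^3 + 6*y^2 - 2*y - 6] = 27*y^2 + 12*y - 2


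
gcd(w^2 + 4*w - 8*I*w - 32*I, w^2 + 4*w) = w + 4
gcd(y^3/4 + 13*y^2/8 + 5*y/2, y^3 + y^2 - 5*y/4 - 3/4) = 1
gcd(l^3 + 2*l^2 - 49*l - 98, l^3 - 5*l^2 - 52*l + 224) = l + 7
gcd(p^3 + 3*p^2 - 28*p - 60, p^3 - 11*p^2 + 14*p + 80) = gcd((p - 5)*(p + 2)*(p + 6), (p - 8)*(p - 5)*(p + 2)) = p^2 - 3*p - 10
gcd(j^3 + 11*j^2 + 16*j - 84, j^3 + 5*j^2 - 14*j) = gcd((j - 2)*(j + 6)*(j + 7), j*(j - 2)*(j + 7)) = j^2 + 5*j - 14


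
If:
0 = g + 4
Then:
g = -4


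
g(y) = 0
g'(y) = 0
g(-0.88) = 0.00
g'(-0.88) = 0.00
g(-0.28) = 0.00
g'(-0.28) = 0.00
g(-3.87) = 0.00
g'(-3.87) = 0.00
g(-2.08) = 0.00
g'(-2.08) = 0.00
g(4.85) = 0.00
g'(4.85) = 0.00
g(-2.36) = 0.00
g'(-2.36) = 0.00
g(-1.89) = 0.00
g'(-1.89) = 0.00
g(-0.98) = 0.00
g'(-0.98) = 0.00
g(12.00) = 0.00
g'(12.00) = 0.00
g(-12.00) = 0.00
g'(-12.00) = 0.00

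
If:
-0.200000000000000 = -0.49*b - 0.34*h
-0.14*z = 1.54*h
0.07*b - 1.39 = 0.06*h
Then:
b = 9.11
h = -12.54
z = 137.93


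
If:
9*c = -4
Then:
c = -4/9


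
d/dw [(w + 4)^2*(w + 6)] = (w + 4)*(3*w + 16)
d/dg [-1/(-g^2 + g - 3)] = (1 - 2*g)/(g^2 - g + 3)^2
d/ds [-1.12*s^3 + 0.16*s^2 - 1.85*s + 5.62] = -3.36*s^2 + 0.32*s - 1.85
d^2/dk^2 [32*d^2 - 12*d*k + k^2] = 2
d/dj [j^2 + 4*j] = 2*j + 4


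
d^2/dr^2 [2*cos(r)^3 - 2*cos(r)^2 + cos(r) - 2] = -5*cos(r)/2 + 4*cos(2*r) - 9*cos(3*r)/2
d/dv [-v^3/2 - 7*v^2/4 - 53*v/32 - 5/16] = -3*v^2/2 - 7*v/2 - 53/32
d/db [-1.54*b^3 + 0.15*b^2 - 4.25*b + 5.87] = -4.62*b^2 + 0.3*b - 4.25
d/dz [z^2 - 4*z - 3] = 2*z - 4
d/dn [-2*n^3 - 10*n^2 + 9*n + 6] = -6*n^2 - 20*n + 9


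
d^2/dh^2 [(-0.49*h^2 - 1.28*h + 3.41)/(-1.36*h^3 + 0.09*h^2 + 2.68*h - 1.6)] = (1.812608*h^6 + 14.204928*h^5 - 65.909952*h^4 + 0.86583199999999*h^3 + 41.406882*h^2 + 40.691928*h - 36.479968)/(2.515456*h^9 - 0.499392*h^8 - 14.837736*h^7 + 10.845543*h^6 + 28.064028*h^5 - 36.890448*h^4 - 6.488512*h^3 + 33.78432*h^2 - 20.5824*h + 4.096)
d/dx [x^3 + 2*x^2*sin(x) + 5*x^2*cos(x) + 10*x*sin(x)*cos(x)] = -5*x^2*sin(x) + 2*x^2*cos(x) + 3*x^2 + 4*x*sin(x) + 10*x*cos(x) + 10*x*cos(2*x) + 5*sin(2*x)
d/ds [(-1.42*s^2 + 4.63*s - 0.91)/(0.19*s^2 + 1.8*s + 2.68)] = (-3.4357*s^2 - 7.2654*s + 14.0464)/(0.0361*s^4 + 0.684*s^3 + 4.2584*s^2 + 9.648*s + 7.1824)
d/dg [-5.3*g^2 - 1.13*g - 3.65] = -10.6*g - 1.13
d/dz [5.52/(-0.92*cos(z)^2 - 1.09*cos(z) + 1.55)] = -(10.1568*cos(z) + 6.0168)*sin(z)/(0.92*cos(z)^2 + 1.09*cos(z) - 1.55)^2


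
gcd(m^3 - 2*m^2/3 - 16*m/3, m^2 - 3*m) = m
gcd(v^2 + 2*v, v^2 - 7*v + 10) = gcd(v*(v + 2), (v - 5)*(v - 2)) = 1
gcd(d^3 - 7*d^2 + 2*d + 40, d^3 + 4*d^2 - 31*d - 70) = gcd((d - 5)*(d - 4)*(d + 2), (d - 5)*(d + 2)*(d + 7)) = d^2 - 3*d - 10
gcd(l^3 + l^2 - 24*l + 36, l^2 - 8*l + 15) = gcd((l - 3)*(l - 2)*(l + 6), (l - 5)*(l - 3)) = l - 3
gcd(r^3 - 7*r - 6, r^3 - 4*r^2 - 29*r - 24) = r + 1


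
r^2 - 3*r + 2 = (r - 2)*(r - 1)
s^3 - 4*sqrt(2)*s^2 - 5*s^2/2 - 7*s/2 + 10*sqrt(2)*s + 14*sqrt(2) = (s - 7/2)*(s + 1)*(s - 4*sqrt(2))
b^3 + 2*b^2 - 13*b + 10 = (b - 2)*(b - 1)*(b + 5)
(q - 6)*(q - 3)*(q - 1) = q^3 - 10*q^2 + 27*q - 18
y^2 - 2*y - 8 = (y - 4)*(y + 2)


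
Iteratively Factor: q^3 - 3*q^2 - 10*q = (q)*(q^2 - 3*q - 10) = q*(q + 2)*(q - 5)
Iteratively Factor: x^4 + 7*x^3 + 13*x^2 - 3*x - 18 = (x - 1)*(x^3 + 8*x^2 + 21*x + 18) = (x - 1)*(x + 3)*(x^2 + 5*x + 6) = (x - 1)*(x + 2)*(x + 3)*(x + 3)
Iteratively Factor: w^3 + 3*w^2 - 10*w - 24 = (w + 4)*(w^2 - w - 6) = (w + 2)*(w + 4)*(w - 3)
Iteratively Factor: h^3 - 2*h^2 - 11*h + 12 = (h - 4)*(h^2 + 2*h - 3) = (h - 4)*(h + 3)*(h - 1)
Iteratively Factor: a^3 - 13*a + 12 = (a + 4)*(a^2 - 4*a + 3) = (a - 3)*(a + 4)*(a - 1)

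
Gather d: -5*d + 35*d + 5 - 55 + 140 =30*d + 90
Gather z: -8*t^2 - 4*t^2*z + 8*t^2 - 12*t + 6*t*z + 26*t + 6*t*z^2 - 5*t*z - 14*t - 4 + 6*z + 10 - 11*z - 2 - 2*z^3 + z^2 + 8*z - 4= -2*z^3 + z^2*(6*t + 1) + z*(-4*t^2 + t + 3)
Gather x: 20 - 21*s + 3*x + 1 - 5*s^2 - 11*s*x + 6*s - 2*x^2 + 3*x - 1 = -5*s^2 - 15*s - 2*x^2 + x*(6 - 11*s) + 20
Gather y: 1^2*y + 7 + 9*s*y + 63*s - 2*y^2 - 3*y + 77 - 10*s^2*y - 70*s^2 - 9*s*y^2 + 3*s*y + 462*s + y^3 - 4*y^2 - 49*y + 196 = -70*s^2 + 525*s + y^3 + y^2*(-9*s - 6) + y*(-10*s^2 + 12*s - 51) + 280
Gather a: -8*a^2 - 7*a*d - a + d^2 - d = -8*a^2 + a*(-7*d - 1) + d^2 - d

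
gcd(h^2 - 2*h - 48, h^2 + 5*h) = 1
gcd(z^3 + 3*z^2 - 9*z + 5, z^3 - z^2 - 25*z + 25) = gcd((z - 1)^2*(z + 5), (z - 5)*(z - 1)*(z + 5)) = z^2 + 4*z - 5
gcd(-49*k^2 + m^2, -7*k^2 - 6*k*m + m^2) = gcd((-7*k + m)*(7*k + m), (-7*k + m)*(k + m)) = 7*k - m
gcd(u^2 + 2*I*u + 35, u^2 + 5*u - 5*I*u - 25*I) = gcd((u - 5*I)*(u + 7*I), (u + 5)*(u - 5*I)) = u - 5*I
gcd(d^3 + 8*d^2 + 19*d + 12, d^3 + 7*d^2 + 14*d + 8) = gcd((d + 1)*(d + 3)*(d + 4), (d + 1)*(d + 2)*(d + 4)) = d^2 + 5*d + 4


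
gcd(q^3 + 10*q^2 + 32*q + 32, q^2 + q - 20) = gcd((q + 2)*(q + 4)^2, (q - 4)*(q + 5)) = 1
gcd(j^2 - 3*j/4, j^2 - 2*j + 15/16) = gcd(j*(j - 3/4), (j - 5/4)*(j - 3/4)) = j - 3/4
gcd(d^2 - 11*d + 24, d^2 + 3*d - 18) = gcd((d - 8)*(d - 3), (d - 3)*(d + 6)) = d - 3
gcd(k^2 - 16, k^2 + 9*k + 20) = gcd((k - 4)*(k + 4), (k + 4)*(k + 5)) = k + 4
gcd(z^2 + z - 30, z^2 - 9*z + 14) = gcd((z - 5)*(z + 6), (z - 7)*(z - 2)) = 1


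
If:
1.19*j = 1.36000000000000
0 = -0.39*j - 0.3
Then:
No Solution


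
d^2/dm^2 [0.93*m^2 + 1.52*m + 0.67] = 1.86000000000000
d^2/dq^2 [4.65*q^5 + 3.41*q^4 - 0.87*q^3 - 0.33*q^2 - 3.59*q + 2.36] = 93.0*q^3 + 40.92*q^2 - 5.22*q - 0.66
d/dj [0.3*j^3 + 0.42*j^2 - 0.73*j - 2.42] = 0.9*j^2 + 0.84*j - 0.73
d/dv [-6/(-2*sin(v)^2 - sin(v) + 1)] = -6*(4*sin(v) + 1)*cos(v)/(sin(v) - cos(2*v))^2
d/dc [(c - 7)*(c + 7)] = 2*c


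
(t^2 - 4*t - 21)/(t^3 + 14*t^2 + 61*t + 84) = (t - 7)/(t^2 + 11*t + 28)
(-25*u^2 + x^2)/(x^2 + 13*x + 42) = (-25*u^2 + x^2)/(x^2 + 13*x + 42)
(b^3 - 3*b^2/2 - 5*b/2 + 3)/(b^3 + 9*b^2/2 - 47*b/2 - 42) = (b^2 - 3*b + 2)/(b^2 + 3*b - 28)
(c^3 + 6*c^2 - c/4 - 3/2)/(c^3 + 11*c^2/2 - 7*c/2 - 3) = (c - 1/2)/(c - 1)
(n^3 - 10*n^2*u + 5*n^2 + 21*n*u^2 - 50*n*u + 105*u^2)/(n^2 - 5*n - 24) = (-n^3 + 10*n^2*u - 5*n^2 - 21*n*u^2 + 50*n*u - 105*u^2)/(-n^2 + 5*n + 24)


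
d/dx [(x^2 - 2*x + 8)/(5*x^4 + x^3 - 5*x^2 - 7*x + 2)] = (-10*x^5 + 29*x^4 - 156*x^3 - 41*x^2 + 84*x + 52)/(25*x^8 + 10*x^7 - 49*x^6 - 80*x^5 + 31*x^4 + 74*x^3 + 29*x^2 - 28*x + 4)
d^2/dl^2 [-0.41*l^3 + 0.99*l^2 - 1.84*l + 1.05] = 1.98 - 2.46*l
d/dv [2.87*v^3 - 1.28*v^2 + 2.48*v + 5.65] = 8.61*v^2 - 2.56*v + 2.48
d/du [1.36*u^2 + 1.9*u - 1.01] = 2.72*u + 1.9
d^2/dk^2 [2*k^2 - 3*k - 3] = 4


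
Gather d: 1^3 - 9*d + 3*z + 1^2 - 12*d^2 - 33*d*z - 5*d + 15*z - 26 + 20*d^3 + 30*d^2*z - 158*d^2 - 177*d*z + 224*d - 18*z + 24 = 20*d^3 + d^2*(30*z - 170) + d*(210 - 210*z)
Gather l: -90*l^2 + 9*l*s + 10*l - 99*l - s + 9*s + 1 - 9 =-90*l^2 + l*(9*s - 89) + 8*s - 8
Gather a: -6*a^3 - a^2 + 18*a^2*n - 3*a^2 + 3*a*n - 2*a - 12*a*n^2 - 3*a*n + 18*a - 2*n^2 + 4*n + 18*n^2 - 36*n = -6*a^3 + a^2*(18*n - 4) + a*(16 - 12*n^2) + 16*n^2 - 32*n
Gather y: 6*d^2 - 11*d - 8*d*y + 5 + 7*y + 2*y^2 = 6*d^2 - 11*d + 2*y^2 + y*(7 - 8*d) + 5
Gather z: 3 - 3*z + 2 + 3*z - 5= 0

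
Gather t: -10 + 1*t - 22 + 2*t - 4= 3*t - 36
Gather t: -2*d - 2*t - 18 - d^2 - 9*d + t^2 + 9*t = -d^2 - 11*d + t^2 + 7*t - 18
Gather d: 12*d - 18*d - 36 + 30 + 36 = 30 - 6*d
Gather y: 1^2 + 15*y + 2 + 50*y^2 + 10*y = 50*y^2 + 25*y + 3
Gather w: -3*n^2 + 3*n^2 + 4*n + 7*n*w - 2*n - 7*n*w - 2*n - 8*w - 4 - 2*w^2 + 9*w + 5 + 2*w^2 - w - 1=0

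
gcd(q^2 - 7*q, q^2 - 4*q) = q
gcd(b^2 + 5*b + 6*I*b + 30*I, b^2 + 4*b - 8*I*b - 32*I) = 1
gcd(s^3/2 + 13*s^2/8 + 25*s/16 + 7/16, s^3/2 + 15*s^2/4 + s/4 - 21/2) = 1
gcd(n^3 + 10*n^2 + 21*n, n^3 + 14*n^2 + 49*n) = n^2 + 7*n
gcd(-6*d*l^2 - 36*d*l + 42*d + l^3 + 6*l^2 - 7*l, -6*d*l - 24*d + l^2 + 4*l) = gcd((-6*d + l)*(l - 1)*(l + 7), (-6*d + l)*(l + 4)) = 6*d - l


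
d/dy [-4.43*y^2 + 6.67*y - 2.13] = 6.67 - 8.86*y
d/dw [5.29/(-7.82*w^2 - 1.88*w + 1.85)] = (82.7356*w + 9.9452)/(7.82*w^2 + 1.88*w - 1.85)^2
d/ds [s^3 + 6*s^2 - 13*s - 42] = 3*s^2 + 12*s - 13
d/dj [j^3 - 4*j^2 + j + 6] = 3*j^2 - 8*j + 1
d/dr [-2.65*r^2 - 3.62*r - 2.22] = -5.3*r - 3.62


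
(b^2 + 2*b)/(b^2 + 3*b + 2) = b/(b + 1)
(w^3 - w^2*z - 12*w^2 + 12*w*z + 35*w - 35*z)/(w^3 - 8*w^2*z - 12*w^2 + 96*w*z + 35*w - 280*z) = (-w + z)/(-w + 8*z)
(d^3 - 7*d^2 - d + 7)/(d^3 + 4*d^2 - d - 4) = (d - 7)/(d + 4)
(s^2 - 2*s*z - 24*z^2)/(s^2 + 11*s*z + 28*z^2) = (s - 6*z)/(s + 7*z)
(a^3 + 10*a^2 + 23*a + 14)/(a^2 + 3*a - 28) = (a^2 + 3*a + 2)/(a - 4)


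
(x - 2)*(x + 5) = x^2 + 3*x - 10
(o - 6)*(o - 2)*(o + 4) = o^3 - 4*o^2 - 20*o + 48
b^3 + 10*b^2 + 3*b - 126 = (b - 3)*(b + 6)*(b + 7)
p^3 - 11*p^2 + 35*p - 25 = (p - 5)^2*(p - 1)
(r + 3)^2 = r^2 + 6*r + 9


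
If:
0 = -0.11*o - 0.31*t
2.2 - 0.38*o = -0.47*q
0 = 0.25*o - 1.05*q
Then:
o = 8.21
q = 1.95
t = -2.91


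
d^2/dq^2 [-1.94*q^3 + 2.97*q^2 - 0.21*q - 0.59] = 5.94 - 11.64*q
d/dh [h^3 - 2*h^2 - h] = 3*h^2 - 4*h - 1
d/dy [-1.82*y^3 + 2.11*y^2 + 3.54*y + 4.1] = -5.46*y^2 + 4.22*y + 3.54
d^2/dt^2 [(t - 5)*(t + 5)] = 2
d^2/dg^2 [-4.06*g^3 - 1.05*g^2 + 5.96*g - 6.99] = -24.36*g - 2.1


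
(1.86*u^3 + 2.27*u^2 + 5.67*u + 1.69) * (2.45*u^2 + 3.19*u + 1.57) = 4.557*u^5 + 11.4949*u^4 + 24.053*u^3 + 25.7917*u^2 + 14.293*u + 2.6533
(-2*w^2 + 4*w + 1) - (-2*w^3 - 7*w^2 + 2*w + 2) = 2*w^3 + 5*w^2 + 2*w - 1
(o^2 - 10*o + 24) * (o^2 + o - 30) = o^4 - 9*o^3 - 16*o^2 + 324*o - 720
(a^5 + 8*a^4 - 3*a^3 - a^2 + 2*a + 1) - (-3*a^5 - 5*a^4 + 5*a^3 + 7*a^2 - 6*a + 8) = 4*a^5 + 13*a^4 - 8*a^3 - 8*a^2 + 8*a - 7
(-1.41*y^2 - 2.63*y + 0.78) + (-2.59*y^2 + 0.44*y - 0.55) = -4.0*y^2 - 2.19*y + 0.23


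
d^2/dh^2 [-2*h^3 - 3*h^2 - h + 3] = -12*h - 6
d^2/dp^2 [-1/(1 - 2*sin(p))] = 2*(-sin(p) + cos(2*p) + 3)/(2*sin(p) - 1)^3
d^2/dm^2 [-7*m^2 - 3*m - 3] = -14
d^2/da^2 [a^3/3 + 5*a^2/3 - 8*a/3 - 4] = 2*a + 10/3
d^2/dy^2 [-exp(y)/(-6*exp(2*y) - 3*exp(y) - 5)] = (36*exp(4*y) - 18*exp(3*y) - 180*exp(2*y) - 15*exp(y) + 25)*exp(y)/(216*exp(6*y) + 324*exp(5*y) + 702*exp(4*y) + 567*exp(3*y) + 585*exp(2*y) + 225*exp(y) + 125)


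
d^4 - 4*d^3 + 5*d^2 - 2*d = d*(d - 2)*(d - 1)^2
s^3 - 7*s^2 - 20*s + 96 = (s - 8)*(s - 3)*(s + 4)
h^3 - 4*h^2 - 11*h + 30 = (h - 5)*(h - 2)*(h + 3)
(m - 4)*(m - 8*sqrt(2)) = m^2 - 8*sqrt(2)*m - 4*m + 32*sqrt(2)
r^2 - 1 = (r - 1)*(r + 1)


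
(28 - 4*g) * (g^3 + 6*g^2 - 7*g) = -4*g^4 + 4*g^3 + 196*g^2 - 196*g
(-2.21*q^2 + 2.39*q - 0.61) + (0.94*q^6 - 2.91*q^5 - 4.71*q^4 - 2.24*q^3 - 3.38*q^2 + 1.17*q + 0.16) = 0.94*q^6 - 2.91*q^5 - 4.71*q^4 - 2.24*q^3 - 5.59*q^2 + 3.56*q - 0.45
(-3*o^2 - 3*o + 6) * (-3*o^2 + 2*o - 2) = 9*o^4 + 3*o^3 - 18*o^2 + 18*o - 12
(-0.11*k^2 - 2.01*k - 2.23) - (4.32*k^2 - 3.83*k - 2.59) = -4.43*k^2 + 1.82*k + 0.36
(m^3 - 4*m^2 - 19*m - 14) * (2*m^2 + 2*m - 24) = 2*m^5 - 6*m^4 - 70*m^3 + 30*m^2 + 428*m + 336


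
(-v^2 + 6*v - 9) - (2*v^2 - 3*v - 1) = -3*v^2 + 9*v - 8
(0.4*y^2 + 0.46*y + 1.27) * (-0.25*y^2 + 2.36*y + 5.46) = -0.1*y^4 + 0.829*y^3 + 2.9521*y^2 + 5.5088*y + 6.9342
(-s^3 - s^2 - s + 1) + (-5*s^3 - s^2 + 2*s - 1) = -6*s^3 - 2*s^2 + s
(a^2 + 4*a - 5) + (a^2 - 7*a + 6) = 2*a^2 - 3*a + 1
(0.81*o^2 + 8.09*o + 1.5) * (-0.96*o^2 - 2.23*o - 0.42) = -0.7776*o^4 - 9.5727*o^3 - 19.8209*o^2 - 6.7428*o - 0.63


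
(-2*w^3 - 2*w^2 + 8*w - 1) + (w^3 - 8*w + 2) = -w^3 - 2*w^2 + 1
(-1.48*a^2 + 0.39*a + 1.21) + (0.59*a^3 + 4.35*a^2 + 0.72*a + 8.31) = 0.59*a^3 + 2.87*a^2 + 1.11*a + 9.52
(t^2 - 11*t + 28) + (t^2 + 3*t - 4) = 2*t^2 - 8*t + 24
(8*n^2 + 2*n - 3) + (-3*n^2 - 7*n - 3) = 5*n^2 - 5*n - 6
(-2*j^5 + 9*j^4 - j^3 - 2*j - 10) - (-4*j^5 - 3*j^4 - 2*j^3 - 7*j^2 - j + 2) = 2*j^5 + 12*j^4 + j^3 + 7*j^2 - j - 12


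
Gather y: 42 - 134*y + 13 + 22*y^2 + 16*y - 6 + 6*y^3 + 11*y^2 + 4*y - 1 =6*y^3 + 33*y^2 - 114*y + 48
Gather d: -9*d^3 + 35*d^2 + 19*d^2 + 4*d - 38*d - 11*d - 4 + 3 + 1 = -9*d^3 + 54*d^2 - 45*d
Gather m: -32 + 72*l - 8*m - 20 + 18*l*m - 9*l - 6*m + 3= 63*l + m*(18*l - 14) - 49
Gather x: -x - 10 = -x - 10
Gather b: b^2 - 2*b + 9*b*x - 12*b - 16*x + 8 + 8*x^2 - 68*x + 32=b^2 + b*(9*x - 14) + 8*x^2 - 84*x + 40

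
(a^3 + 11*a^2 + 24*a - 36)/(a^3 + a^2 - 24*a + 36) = (a^2 + 5*a - 6)/(a^2 - 5*a + 6)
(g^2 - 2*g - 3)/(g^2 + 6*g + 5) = (g - 3)/(g + 5)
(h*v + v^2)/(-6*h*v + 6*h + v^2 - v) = v*(h + v)/(-6*h*v + 6*h + v^2 - v)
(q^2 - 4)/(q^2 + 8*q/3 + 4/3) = 3*(q - 2)/(3*q + 2)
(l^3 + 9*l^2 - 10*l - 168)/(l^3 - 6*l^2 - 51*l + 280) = (l^2 + 2*l - 24)/(l^2 - 13*l + 40)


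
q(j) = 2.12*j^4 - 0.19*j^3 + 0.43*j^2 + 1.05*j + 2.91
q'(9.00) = 6144.54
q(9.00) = 13818.00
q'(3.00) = 227.46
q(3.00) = 176.52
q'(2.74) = 173.57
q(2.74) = 124.60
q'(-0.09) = 0.96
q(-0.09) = 2.82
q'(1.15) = 14.18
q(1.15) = 8.11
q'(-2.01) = -71.84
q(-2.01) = 38.68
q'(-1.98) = -68.71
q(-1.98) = 36.58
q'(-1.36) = -22.50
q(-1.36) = 10.01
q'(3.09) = 248.46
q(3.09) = 197.93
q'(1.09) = 12.29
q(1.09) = 7.31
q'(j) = 8.48*j^3 - 0.57*j^2 + 0.86*j + 1.05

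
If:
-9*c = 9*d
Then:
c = -d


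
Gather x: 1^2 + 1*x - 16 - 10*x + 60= 45 - 9*x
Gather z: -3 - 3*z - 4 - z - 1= -4*z - 8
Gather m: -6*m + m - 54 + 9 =-5*m - 45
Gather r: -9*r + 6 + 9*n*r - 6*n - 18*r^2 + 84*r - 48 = -6*n - 18*r^2 + r*(9*n + 75) - 42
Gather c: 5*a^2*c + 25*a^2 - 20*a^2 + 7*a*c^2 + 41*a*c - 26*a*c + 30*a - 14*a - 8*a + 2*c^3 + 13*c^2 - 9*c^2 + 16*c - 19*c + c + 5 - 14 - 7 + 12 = 5*a^2 + 8*a + 2*c^3 + c^2*(7*a + 4) + c*(5*a^2 + 15*a - 2) - 4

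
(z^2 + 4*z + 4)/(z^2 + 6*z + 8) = (z + 2)/(z + 4)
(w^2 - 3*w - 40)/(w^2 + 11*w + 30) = (w - 8)/(w + 6)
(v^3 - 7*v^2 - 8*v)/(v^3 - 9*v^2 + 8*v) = (v + 1)/(v - 1)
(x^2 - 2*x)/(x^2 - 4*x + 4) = x/(x - 2)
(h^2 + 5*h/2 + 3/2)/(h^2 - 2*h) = (2*h^2 + 5*h + 3)/(2*h*(h - 2))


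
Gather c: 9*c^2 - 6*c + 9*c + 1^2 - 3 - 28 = 9*c^2 + 3*c - 30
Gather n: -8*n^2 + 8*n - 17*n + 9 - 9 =-8*n^2 - 9*n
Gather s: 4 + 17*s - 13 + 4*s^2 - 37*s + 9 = 4*s^2 - 20*s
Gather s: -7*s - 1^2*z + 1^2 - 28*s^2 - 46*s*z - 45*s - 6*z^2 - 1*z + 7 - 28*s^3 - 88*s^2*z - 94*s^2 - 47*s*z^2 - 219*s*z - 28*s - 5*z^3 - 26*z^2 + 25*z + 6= -28*s^3 + s^2*(-88*z - 122) + s*(-47*z^2 - 265*z - 80) - 5*z^3 - 32*z^2 + 23*z + 14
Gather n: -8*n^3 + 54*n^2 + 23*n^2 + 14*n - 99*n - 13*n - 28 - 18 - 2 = -8*n^3 + 77*n^2 - 98*n - 48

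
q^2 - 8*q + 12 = (q - 6)*(q - 2)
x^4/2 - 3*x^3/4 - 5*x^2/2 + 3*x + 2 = (x/2 + 1)*(x - 2)^2*(x + 1/2)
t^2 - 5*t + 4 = (t - 4)*(t - 1)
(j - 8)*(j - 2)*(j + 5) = j^3 - 5*j^2 - 34*j + 80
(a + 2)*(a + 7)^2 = a^3 + 16*a^2 + 77*a + 98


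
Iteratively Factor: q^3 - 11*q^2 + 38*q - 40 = (q - 2)*(q^2 - 9*q + 20) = (q - 4)*(q - 2)*(q - 5)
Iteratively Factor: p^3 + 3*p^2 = (p)*(p^2 + 3*p) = p^2*(p + 3)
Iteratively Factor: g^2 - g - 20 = (g - 5)*(g + 4)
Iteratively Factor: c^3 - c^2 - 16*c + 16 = (c - 1)*(c^2 - 16) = (c - 1)*(c + 4)*(c - 4)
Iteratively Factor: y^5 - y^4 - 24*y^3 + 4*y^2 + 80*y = (y + 2)*(y^4 - 3*y^3 - 18*y^2 + 40*y) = (y + 2)*(y + 4)*(y^3 - 7*y^2 + 10*y) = (y - 5)*(y + 2)*(y + 4)*(y^2 - 2*y) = y*(y - 5)*(y + 2)*(y + 4)*(y - 2)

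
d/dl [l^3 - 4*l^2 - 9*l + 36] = 3*l^2 - 8*l - 9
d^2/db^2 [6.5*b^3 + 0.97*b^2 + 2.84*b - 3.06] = 39.0*b + 1.94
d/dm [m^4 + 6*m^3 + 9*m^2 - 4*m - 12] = 4*m^3 + 18*m^2 + 18*m - 4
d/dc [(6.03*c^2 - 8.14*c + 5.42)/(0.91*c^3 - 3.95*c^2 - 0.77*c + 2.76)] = (-5.4873*c^4 + 14.8148*c^3 - 51.5927*c^2 + 76.1036*c - 18.293)/(0.8281*c^6 - 7.189*c^5 + 14.2011*c^4 + 11.1062*c^3 - 21.2111*c^2 - 4.2504*c + 7.6176)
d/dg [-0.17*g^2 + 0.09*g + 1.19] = 0.09 - 0.34*g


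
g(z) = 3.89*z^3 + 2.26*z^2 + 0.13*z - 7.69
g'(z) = 11.67*z^2 + 4.52*z + 0.13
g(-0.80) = -8.34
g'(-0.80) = 3.98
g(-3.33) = -126.70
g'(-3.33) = 114.49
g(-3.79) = -187.49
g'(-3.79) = 150.63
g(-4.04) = -227.83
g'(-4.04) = 172.34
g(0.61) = -5.89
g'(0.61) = 7.23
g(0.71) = -5.07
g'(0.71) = 9.22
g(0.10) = -7.65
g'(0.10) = 0.70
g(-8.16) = -1971.85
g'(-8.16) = 740.30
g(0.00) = -7.69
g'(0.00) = 0.13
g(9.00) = 3012.35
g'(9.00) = 986.08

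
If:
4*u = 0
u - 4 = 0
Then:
No Solution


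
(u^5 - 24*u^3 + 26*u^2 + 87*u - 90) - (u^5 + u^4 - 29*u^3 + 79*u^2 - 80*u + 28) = -u^4 + 5*u^3 - 53*u^2 + 167*u - 118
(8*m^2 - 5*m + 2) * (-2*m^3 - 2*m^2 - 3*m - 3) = -16*m^5 - 6*m^4 - 18*m^3 - 13*m^2 + 9*m - 6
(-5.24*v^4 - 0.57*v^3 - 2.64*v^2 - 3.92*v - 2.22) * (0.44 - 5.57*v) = 29.1868*v^5 + 0.8693*v^4 + 14.454*v^3 + 20.6728*v^2 + 10.6406*v - 0.9768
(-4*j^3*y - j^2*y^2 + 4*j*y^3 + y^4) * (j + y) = -4*j^4*y - 5*j^3*y^2 + 3*j^2*y^3 + 5*j*y^4 + y^5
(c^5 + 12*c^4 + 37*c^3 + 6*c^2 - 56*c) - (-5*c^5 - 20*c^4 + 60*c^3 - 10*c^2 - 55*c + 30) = 6*c^5 + 32*c^4 - 23*c^3 + 16*c^2 - c - 30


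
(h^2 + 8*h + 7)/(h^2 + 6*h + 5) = (h + 7)/(h + 5)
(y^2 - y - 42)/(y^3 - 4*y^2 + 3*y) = (y^2 - y - 42)/(y*(y^2 - 4*y + 3))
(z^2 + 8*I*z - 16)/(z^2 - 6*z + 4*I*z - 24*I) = (z + 4*I)/(z - 6)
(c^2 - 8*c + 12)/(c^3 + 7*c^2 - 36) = (c - 6)/(c^2 + 9*c + 18)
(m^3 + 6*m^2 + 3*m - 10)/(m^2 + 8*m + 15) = (m^2 + m - 2)/(m + 3)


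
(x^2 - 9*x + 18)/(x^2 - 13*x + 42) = (x - 3)/(x - 7)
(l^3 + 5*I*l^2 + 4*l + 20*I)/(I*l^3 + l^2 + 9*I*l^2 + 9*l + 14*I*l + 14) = (-I*l^3 + 5*l^2 - 4*I*l + 20)/(l^3 + l^2*(9 - I) + l*(14 - 9*I) - 14*I)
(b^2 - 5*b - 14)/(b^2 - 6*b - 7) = (b + 2)/(b + 1)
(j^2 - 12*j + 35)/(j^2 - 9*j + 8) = (j^2 - 12*j + 35)/(j^2 - 9*j + 8)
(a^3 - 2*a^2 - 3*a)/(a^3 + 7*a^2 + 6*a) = (a - 3)/(a + 6)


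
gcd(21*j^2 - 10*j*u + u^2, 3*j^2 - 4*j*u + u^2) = -3*j + u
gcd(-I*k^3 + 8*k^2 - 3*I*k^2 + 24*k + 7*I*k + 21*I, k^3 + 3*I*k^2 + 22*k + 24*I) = k + I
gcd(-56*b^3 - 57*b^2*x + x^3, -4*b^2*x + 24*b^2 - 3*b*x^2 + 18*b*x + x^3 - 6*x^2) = b + x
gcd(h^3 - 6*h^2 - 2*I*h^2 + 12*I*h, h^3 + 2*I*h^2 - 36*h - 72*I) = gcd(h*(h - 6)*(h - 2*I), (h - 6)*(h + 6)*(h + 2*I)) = h - 6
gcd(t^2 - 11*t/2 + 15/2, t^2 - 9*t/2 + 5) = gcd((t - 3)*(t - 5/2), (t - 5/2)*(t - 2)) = t - 5/2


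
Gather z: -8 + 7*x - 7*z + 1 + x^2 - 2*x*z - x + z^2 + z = x^2 + 6*x + z^2 + z*(-2*x - 6) - 7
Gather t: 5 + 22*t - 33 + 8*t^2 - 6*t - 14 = 8*t^2 + 16*t - 42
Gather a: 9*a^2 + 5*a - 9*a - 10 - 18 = 9*a^2 - 4*a - 28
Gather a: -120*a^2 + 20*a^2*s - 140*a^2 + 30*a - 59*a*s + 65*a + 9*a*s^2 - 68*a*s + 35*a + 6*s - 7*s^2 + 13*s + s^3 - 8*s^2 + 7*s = a^2*(20*s - 260) + a*(9*s^2 - 127*s + 130) + s^3 - 15*s^2 + 26*s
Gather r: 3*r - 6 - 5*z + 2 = 3*r - 5*z - 4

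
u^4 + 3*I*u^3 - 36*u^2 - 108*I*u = u*(u - 6)*(u + 6)*(u + 3*I)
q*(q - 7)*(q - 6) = q^3 - 13*q^2 + 42*q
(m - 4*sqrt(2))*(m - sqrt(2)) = m^2 - 5*sqrt(2)*m + 8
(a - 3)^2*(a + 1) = a^3 - 5*a^2 + 3*a + 9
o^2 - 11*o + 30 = (o - 6)*(o - 5)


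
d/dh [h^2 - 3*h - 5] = 2*h - 3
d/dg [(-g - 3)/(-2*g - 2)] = -1/(g^2 + 2*g + 1)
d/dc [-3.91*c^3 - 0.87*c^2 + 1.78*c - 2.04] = -11.73*c^2 - 1.74*c + 1.78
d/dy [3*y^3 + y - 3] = 9*y^2 + 1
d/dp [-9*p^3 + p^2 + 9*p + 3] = -27*p^2 + 2*p + 9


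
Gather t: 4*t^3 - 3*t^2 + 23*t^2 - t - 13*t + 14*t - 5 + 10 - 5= 4*t^3 + 20*t^2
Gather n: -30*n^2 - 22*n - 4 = -30*n^2 - 22*n - 4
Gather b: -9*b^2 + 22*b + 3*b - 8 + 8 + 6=-9*b^2 + 25*b + 6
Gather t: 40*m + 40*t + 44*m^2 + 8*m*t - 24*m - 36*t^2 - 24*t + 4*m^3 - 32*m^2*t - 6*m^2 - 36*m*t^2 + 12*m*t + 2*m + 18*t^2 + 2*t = 4*m^3 + 38*m^2 + 18*m + t^2*(-36*m - 18) + t*(-32*m^2 + 20*m + 18)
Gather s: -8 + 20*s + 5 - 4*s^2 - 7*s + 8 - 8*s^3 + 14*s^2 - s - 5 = -8*s^3 + 10*s^2 + 12*s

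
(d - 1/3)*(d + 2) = d^2 + 5*d/3 - 2/3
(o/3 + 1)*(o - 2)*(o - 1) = o^3/3 - 7*o/3 + 2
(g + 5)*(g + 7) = g^2 + 12*g + 35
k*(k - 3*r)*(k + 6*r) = k^3 + 3*k^2*r - 18*k*r^2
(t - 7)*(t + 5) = t^2 - 2*t - 35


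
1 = 1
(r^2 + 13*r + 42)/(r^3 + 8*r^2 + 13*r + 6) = (r + 7)/(r^2 + 2*r + 1)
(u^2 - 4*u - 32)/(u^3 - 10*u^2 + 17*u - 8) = (u + 4)/(u^2 - 2*u + 1)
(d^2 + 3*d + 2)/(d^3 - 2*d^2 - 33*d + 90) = (d^2 + 3*d + 2)/(d^3 - 2*d^2 - 33*d + 90)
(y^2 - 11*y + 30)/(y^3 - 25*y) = (y - 6)/(y*(y + 5))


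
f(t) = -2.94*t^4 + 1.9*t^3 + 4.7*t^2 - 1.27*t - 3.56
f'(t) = -11.76*t^3 + 5.7*t^2 + 9.4*t - 1.27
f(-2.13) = -58.41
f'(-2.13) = 118.21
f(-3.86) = -690.58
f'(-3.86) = 723.72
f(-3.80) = -648.15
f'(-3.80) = 690.61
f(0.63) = -2.48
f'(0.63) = 3.97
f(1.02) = -1.13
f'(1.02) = 1.77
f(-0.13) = -3.32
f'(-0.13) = -2.37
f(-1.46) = -10.96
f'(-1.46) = 33.75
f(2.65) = -83.55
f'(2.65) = -155.18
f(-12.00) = -63558.56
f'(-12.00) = 21028.01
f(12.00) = -57022.64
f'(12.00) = -19388.95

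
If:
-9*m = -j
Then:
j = 9*m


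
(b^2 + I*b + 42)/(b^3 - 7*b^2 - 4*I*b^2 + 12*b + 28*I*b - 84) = (b + 7*I)/(b^2 + b*(-7 + 2*I) - 14*I)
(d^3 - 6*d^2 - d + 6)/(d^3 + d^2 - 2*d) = (d^2 - 5*d - 6)/(d*(d + 2))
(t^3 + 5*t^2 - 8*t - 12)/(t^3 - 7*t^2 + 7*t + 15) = (t^2 + 4*t - 12)/(t^2 - 8*t + 15)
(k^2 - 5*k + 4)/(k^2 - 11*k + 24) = (k^2 - 5*k + 4)/(k^2 - 11*k + 24)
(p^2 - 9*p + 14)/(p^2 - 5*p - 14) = (p - 2)/(p + 2)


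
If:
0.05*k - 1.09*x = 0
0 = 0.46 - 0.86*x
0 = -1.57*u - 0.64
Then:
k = 11.66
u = -0.41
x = 0.53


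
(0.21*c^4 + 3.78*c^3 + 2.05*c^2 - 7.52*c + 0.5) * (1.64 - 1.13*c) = -0.2373*c^5 - 3.927*c^4 + 3.8827*c^3 + 11.8596*c^2 - 12.8978*c + 0.82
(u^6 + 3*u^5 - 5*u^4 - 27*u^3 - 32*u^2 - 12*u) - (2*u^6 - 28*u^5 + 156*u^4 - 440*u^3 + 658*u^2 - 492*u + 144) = -u^6 + 31*u^5 - 161*u^4 + 413*u^3 - 690*u^2 + 480*u - 144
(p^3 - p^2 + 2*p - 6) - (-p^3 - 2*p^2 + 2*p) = 2*p^3 + p^2 - 6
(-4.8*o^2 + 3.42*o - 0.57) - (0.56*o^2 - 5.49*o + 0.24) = -5.36*o^2 + 8.91*o - 0.81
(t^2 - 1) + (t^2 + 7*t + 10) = 2*t^2 + 7*t + 9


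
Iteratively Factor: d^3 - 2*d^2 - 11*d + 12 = (d - 4)*(d^2 + 2*d - 3) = (d - 4)*(d - 1)*(d + 3)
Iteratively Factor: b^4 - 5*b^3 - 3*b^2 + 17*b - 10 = (b - 1)*(b^3 - 4*b^2 - 7*b + 10) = (b - 1)^2*(b^2 - 3*b - 10) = (b - 5)*(b - 1)^2*(b + 2)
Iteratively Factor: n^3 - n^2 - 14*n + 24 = (n + 4)*(n^2 - 5*n + 6) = (n - 2)*(n + 4)*(n - 3)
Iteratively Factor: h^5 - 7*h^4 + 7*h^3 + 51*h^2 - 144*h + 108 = (h + 3)*(h^4 - 10*h^3 + 37*h^2 - 60*h + 36) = (h - 3)*(h + 3)*(h^3 - 7*h^2 + 16*h - 12) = (h - 3)^2*(h + 3)*(h^2 - 4*h + 4) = (h - 3)^2*(h - 2)*(h + 3)*(h - 2)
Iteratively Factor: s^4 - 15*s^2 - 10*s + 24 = (s + 3)*(s^3 - 3*s^2 - 6*s + 8) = (s + 2)*(s + 3)*(s^2 - 5*s + 4) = (s - 4)*(s + 2)*(s + 3)*(s - 1)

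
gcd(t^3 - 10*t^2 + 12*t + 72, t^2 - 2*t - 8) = t + 2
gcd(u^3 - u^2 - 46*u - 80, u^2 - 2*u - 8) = u + 2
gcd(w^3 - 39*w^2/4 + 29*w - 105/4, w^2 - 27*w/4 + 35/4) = w^2 - 27*w/4 + 35/4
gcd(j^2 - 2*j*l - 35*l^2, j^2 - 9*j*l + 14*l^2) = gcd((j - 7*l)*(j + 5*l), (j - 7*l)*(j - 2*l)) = j - 7*l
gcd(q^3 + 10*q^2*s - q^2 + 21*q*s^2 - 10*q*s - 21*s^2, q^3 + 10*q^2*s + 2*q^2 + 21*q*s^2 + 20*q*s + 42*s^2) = q^2 + 10*q*s + 21*s^2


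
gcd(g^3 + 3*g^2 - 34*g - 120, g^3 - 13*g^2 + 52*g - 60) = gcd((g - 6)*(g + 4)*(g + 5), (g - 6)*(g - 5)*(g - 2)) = g - 6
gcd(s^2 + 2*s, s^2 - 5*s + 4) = 1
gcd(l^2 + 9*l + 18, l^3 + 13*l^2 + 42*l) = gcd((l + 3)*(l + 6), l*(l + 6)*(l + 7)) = l + 6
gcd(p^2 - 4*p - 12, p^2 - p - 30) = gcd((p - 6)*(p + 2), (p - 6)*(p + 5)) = p - 6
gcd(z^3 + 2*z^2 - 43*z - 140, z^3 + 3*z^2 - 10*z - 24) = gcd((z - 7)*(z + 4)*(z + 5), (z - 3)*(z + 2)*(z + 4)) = z + 4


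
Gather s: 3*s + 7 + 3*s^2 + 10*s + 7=3*s^2 + 13*s + 14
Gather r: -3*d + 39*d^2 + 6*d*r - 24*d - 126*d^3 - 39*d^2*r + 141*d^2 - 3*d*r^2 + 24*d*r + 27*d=-126*d^3 + 180*d^2 - 3*d*r^2 + r*(-39*d^2 + 30*d)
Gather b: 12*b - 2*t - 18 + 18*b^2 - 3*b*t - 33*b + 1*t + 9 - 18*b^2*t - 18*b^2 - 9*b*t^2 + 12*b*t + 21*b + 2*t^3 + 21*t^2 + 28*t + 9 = -18*b^2*t + b*(-9*t^2 + 9*t) + 2*t^3 + 21*t^2 + 27*t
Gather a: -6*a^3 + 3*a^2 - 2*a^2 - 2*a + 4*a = -6*a^3 + a^2 + 2*a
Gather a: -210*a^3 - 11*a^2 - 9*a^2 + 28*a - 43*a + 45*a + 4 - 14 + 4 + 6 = -210*a^3 - 20*a^2 + 30*a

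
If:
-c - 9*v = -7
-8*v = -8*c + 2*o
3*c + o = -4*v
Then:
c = 0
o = -28/9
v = 7/9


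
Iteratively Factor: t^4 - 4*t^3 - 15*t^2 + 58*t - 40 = (t - 2)*(t^3 - 2*t^2 - 19*t + 20) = (t - 2)*(t - 1)*(t^2 - t - 20) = (t - 2)*(t - 1)*(t + 4)*(t - 5)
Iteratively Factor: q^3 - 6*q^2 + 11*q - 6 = (q - 3)*(q^2 - 3*q + 2) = (q - 3)*(q - 1)*(q - 2)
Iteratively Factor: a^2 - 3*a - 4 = (a + 1)*(a - 4)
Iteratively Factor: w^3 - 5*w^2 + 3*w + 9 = (w + 1)*(w^2 - 6*w + 9) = (w - 3)*(w + 1)*(w - 3)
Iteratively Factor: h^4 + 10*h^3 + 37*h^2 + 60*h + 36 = (h + 3)*(h^3 + 7*h^2 + 16*h + 12) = (h + 2)*(h + 3)*(h^2 + 5*h + 6) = (h + 2)^2*(h + 3)*(h + 3)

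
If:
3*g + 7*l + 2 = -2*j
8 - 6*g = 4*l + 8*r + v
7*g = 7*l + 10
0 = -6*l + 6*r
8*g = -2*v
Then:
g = 88/49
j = -244/49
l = 18/49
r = 18/49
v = -352/49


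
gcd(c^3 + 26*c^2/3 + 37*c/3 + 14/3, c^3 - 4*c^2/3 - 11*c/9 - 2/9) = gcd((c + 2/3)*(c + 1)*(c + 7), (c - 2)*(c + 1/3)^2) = 1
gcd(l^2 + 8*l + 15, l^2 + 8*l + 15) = l^2 + 8*l + 15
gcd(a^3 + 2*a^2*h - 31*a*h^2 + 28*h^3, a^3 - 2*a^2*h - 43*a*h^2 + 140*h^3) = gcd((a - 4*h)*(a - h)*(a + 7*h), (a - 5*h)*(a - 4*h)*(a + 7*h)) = a^2 + 3*a*h - 28*h^2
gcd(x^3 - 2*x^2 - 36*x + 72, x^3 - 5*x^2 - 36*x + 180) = x^2 - 36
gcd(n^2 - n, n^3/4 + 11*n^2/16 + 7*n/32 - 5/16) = 1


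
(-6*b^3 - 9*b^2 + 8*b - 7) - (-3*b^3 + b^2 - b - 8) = -3*b^3 - 10*b^2 + 9*b + 1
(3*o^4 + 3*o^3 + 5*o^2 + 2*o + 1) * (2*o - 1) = 6*o^5 + 3*o^4 + 7*o^3 - o^2 - 1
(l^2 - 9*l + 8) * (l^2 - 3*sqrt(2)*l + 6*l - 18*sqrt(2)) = l^4 - 3*sqrt(2)*l^3 - 3*l^3 - 46*l^2 + 9*sqrt(2)*l^2 + 48*l + 138*sqrt(2)*l - 144*sqrt(2)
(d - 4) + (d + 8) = 2*d + 4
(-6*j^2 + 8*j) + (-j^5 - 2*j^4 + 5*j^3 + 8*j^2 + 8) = -j^5 - 2*j^4 + 5*j^3 + 2*j^2 + 8*j + 8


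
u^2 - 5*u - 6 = (u - 6)*(u + 1)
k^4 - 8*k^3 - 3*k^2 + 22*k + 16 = (k - 8)*(k - 2)*(k + 1)^2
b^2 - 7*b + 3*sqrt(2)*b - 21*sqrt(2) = (b - 7)*(b + 3*sqrt(2))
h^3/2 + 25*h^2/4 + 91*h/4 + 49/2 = (h/2 + 1)*(h + 7/2)*(h + 7)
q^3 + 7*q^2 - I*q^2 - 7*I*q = q*(q + 7)*(q - I)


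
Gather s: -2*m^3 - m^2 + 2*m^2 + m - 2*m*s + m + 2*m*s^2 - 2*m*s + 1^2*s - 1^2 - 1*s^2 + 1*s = -2*m^3 + m^2 + 2*m + s^2*(2*m - 1) + s*(2 - 4*m) - 1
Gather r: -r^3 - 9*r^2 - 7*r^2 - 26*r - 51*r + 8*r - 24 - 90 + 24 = -r^3 - 16*r^2 - 69*r - 90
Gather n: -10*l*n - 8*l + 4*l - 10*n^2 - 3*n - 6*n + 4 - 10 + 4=-4*l - 10*n^2 + n*(-10*l - 9) - 2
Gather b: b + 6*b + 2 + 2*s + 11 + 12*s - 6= 7*b + 14*s + 7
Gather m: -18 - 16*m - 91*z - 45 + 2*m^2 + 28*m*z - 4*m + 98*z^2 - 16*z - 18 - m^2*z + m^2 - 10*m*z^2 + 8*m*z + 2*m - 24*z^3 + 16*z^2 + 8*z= m^2*(3 - z) + m*(-10*z^2 + 36*z - 18) - 24*z^3 + 114*z^2 - 99*z - 81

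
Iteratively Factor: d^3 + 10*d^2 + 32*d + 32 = (d + 2)*(d^2 + 8*d + 16) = (d + 2)*(d + 4)*(d + 4)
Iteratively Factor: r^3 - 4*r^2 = (r - 4)*(r^2) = r*(r - 4)*(r)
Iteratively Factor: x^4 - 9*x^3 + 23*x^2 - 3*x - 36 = (x - 3)*(x^3 - 6*x^2 + 5*x + 12) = (x - 4)*(x - 3)*(x^2 - 2*x - 3) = (x - 4)*(x - 3)*(x + 1)*(x - 3)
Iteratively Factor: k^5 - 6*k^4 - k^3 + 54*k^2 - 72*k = (k - 2)*(k^4 - 4*k^3 - 9*k^2 + 36*k) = k*(k - 2)*(k^3 - 4*k^2 - 9*k + 36) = k*(k - 2)*(k + 3)*(k^2 - 7*k + 12) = k*(k - 4)*(k - 2)*(k + 3)*(k - 3)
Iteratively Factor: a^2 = (a)*(a)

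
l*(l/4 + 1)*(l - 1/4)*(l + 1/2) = l^4/4 + 17*l^3/16 + 7*l^2/32 - l/8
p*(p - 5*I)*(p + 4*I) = p^3 - I*p^2 + 20*p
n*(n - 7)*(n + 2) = n^3 - 5*n^2 - 14*n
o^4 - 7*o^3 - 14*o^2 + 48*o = o*(o - 8)*(o - 2)*(o + 3)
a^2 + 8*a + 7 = (a + 1)*(a + 7)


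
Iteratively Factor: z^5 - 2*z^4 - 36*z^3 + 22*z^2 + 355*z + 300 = (z - 5)*(z^4 + 3*z^3 - 21*z^2 - 83*z - 60) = (z - 5)*(z + 4)*(z^3 - z^2 - 17*z - 15) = (z - 5)^2*(z + 4)*(z^2 + 4*z + 3) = (z - 5)^2*(z + 3)*(z + 4)*(z + 1)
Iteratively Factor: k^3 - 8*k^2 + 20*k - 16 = (k - 2)*(k^2 - 6*k + 8) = (k - 2)^2*(k - 4)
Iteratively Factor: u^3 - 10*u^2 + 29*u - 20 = (u - 5)*(u^2 - 5*u + 4) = (u - 5)*(u - 4)*(u - 1)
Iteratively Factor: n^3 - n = (n - 1)*(n^2 + n) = (n - 1)*(n + 1)*(n)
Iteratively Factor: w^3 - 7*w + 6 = (w - 1)*(w^2 + w - 6) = (w - 2)*(w - 1)*(w + 3)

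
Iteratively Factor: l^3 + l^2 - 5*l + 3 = (l - 1)*(l^2 + 2*l - 3) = (l - 1)*(l + 3)*(l - 1)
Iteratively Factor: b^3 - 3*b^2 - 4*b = (b)*(b^2 - 3*b - 4) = b*(b + 1)*(b - 4)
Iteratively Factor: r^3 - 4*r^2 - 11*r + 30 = (r - 2)*(r^2 - 2*r - 15) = (r - 5)*(r - 2)*(r + 3)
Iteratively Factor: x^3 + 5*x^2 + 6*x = (x + 3)*(x^2 + 2*x) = x*(x + 3)*(x + 2)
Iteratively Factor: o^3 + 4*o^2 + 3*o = (o)*(o^2 + 4*o + 3) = o*(o + 1)*(o + 3)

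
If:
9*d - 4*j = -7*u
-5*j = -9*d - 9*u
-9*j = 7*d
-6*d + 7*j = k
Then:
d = 0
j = 0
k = 0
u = 0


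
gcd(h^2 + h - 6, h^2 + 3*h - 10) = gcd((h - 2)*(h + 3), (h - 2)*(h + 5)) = h - 2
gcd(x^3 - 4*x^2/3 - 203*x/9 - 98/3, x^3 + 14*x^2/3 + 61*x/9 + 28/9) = x + 7/3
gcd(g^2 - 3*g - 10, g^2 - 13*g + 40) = g - 5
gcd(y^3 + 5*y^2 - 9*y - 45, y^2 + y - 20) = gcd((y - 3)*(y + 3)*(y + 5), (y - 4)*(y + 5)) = y + 5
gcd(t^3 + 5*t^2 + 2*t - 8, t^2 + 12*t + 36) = 1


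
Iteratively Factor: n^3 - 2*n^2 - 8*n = (n + 2)*(n^2 - 4*n) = n*(n + 2)*(n - 4)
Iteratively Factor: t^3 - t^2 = (t - 1)*(t^2) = t*(t - 1)*(t)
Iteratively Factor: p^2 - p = (p - 1)*(p)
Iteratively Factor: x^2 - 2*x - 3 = (x - 3)*(x + 1)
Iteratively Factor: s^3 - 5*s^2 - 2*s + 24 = (s - 4)*(s^2 - s - 6) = (s - 4)*(s + 2)*(s - 3)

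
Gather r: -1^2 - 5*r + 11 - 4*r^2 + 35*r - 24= -4*r^2 + 30*r - 14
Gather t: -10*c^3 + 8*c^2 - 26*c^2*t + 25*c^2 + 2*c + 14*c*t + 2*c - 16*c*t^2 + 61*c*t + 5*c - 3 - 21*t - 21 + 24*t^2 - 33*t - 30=-10*c^3 + 33*c^2 + 9*c + t^2*(24 - 16*c) + t*(-26*c^2 + 75*c - 54) - 54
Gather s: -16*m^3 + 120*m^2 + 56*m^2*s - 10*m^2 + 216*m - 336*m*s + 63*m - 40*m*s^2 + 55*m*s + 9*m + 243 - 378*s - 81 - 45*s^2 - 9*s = -16*m^3 + 110*m^2 + 288*m + s^2*(-40*m - 45) + s*(56*m^2 - 281*m - 387) + 162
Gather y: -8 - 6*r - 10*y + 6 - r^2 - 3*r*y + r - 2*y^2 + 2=-r^2 - 5*r - 2*y^2 + y*(-3*r - 10)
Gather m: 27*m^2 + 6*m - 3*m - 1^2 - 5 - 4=27*m^2 + 3*m - 10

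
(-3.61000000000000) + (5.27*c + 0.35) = 5.27*c - 3.26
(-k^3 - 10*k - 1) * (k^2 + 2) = -k^5 - 12*k^3 - k^2 - 20*k - 2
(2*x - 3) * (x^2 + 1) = 2*x^3 - 3*x^2 + 2*x - 3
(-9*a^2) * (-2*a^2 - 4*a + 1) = 18*a^4 + 36*a^3 - 9*a^2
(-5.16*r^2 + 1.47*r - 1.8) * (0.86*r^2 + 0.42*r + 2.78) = -4.4376*r^4 - 0.903*r^3 - 15.2754*r^2 + 3.3306*r - 5.004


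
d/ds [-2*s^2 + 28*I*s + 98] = -4*s + 28*I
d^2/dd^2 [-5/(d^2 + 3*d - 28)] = 10*(d^2 + 3*d - (2*d + 3)^2 - 28)/(d^2 + 3*d - 28)^3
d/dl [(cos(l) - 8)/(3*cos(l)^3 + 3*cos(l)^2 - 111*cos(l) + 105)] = (-29*cos(l) - 23*cos(2*l) + cos(3*l) + 499)*sin(l)/(6*(cos(l)^3 + cos(l)^2 - 37*cos(l) + 35)^2)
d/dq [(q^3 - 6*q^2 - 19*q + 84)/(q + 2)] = 2*(q^3 - 12*q - 61)/(q^2 + 4*q + 4)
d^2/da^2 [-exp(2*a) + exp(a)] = (1 - 4*exp(a))*exp(a)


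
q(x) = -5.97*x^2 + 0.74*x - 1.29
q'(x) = 0.74 - 11.94*x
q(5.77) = -195.78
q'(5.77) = -68.15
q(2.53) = -37.63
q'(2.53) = -29.47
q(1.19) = -8.86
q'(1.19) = -13.47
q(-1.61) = -17.96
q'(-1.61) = 19.96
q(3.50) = -71.83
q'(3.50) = -41.05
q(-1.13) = -9.75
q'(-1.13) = 14.23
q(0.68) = -3.55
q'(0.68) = -7.38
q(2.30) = -31.17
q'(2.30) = -26.72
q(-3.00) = -57.24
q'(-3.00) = 36.56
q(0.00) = -1.29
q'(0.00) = 0.74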